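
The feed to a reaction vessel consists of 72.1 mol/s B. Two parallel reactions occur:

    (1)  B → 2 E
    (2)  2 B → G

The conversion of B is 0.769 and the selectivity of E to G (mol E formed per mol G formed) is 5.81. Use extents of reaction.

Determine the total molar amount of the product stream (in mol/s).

Conversion of B: B consumed = 0.769 × 72.1 = 55.44 mol/s = 1ξ₁ + 2ξ₂.
Selectivity: 2ξ₁ / (1ξ₂) = 5.81 → ξ₁ = 2.905 ξ₂.
Substitute: (1·2.905 + 2) ξ₂ = 55.44 → ξ₂ = 11.3 mol/s, ξ₁ = 32.84 mol/s.
Outlet amounts (n = n₀ + Σ ν·ξ):
  B: 72.1 − 1(32.84) − 2(11.3) = 16.66
  E: 0 + 2(32.84) = 65.67
  G: 0 + 1(11.3) = 11.3
Total out = 16.66 + 65.67 + 11.3 = 93.63 mol/s.

93.6 mol/s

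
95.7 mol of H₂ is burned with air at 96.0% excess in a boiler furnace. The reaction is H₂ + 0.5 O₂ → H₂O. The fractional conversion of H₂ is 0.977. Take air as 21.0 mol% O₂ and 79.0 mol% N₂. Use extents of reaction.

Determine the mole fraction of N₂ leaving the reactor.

Stoichiometric O₂ = 0.5 × 95.7 = 47.85 mol; O₂ fed = 47.85 × 1.960 = 93.79 mol.
N₂ fed = 93.79 × 79/21 = 352.8 mol.
Fuel reacted = 0.977 × 95.7 → ξ = 93.5 mol.
Outlet (n = n₀ + ν ξ):
  H₂: 95.7 − 1(93.5) = 2.201
  O₂: 93.79 − 0.5(93.5) = 47.04
  N₂: 352.8 (inert)
  H₂O: 0 + 1(93.5) = 93.5
Total out = 495.6 mol; y_N₂ = 352.8 / 495.6 = 0.712.

0.712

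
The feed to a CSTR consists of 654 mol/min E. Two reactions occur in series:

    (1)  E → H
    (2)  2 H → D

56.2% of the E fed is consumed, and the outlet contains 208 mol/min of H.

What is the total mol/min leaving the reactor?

Conversion of E: E consumed = 1ξ₁ = 0.562 × 654 → ξ₁ = 367.5 mol/min.
H balance: n_H = 0 + 1ξ₁ − 2ξ₂ = 208 → ξ₂ = (1·367.5 − 208)/2 = 79.77 mol/min.
Outlet amounts (n = n₀ + Σ ν·ξ):
  E: 654 − 1(367.5) = 286.5
  H: 0 + 1(367.5) − 2(79.77) = 208
  D: 0 + 1(79.77) = 79.77
Total out = 286.5 + 208 + 79.77 = 574.2 mol/min.

574 mol/min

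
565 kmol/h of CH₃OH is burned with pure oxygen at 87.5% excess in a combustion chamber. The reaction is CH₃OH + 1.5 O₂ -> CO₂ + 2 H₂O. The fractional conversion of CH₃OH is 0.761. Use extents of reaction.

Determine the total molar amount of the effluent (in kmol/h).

2370 kmol/h

Stoichiometric O₂ = 1.5 × 565 = 847.5 kmol/h; O₂ fed = 847.5 × 1.875 = 1589 kmol/h.
Fuel reacted = 0.761 × 565 → ξ = 430 kmol/h.
Outlet (n = n₀ + ν ξ):
  CH₃OH: 565 − 1(430) = 135
  O₂: 1589 − 1.5(430) = 944.1
  CO₂: 0 + 1(430) = 430
  H₂O: 0 + 2(430) = 859.9
Total out = 135 + 944.1 + 430 + 859.9 = 2369 kmol/h.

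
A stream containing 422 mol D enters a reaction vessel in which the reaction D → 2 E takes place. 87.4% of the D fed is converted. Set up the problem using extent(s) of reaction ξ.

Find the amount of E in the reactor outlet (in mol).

738 mol

D reacted = 0.874 × 422 = 368.8 mol; ν_D = −1, so ξ = 368.8/1 = 368.8 mol.
Outlet amounts (n = n₀ + ν ξ):
  D: 422 − 1(368.8) = 53.17
  E: 0 + 2(368.8) = 737.7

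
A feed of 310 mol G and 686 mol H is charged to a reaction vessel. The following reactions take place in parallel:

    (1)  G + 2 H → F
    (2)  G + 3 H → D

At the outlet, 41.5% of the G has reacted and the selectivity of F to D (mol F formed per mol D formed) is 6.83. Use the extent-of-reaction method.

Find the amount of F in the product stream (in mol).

112 mol

Conversion of G: G consumed = 0.415 × 310 = 128.7 mol = 1ξ₁ + 1ξ₂.
Selectivity: 1ξ₁ / (1ξ₂) = 6.83 → ξ₁ = 6.83 ξ₂.
Substitute: (1·6.83 + 1) ξ₂ = 128.7 → ξ₂ = 16.43 mol, ξ₁ = 112.2 mol.
Outlet amounts (n = n₀ + Σ ν·ξ):
  G: 310 − 1(112.2) − 1(16.43) = 181.3
  H: 686 − 2(112.2) − 3(16.43) = 412.3
  F: 0 + 1(112.2) = 112.2
  D: 0 + 1(16.43) = 16.43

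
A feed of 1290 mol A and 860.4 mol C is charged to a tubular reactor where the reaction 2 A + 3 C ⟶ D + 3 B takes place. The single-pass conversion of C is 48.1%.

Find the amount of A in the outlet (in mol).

1010 mol

C reacted = 0.481 × 860.4 = 413.9 mol; ν_C = −3, so ξ = 413.9/3 = 138 mol.
Outlet amounts (n = n₀ + ν ξ):
  A: 1290 − 2(138) = 1014
  C: 860.4 − 3(138) = 446.5
  D: 0 + 1(138) = 138
  B: 0 + 3(138) = 413.9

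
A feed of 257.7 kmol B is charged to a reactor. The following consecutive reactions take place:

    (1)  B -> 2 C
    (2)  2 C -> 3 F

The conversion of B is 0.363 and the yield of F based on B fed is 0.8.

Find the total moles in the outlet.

420 kmol

Conversion of B: B consumed = 1ξ₁ = 0.363 × 257.7 → ξ₁ = 93.55 kmol.
Yield of F: 3ξ₂ / 257.7 = 0.8 → ξ₂ = 68.72 kmol.
Outlet amounts (n = n₀ + Σ ν·ξ):
  B: 257.7 − 1(93.55) = 164.2
  C: 0 + 2(93.55) − 2(68.72) = 49.65
  F: 0 + 3(68.72) = 206.2
Total out = 164.2 + 49.65 + 206.2 = 420 kmol.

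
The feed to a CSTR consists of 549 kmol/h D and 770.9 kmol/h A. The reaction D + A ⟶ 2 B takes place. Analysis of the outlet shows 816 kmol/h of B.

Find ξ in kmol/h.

For B: n = n₀ + 2ξ → 816 = 0 + 2ξ, giving ξ = 408 kmol/h.
Outlet amounts (n = n₀ + ν ξ):
  D: 549 − 1(408) = 141
  A: 770.9 − 1(408) = 362.9
  B: 0 + 2(408) = 816

ξ = 408 kmol/h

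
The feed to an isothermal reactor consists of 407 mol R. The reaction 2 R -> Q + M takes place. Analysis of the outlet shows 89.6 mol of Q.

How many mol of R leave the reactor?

For Q: n = n₀ + 1ξ → 89.6 = 0 + 1ξ, giving ξ = 89.6 mol.
Outlet amounts (n = n₀ + ν ξ):
  R: 407 − 2(89.6) = 227.8
  Q: 0 + 1(89.6) = 89.6
  M: 0 + 1(89.6) = 89.6

228 mol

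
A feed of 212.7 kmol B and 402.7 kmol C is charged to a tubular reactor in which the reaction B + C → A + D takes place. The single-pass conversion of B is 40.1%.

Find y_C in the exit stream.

0.516

B reacted = 0.401 × 212.7 = 85.29 kmol; ν_B = −1, so ξ = 85.29/1 = 85.29 kmol.
Outlet amounts (n = n₀ + ν ξ):
  B: 212.7 − 1(85.29) = 127.4
  C: 402.7 − 1(85.29) = 317.4
  A: 0 + 1(85.29) = 85.29
  D: 0 + 1(85.29) = 85.29
Total out = 615.4 kmol; y_C = 317.4 / 615.4 = 0.5158.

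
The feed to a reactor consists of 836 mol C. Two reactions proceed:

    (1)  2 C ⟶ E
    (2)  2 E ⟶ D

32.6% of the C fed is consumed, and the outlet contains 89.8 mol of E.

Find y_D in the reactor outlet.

Conversion of C: C consumed = 2ξ₁ = 0.326 × 836 → ξ₁ = 136.3 mol.
E balance: n_E = 0 + 1ξ₁ − 2ξ₂ = 89.8 → ξ₂ = (1·136.3 − 89.8)/2 = 23.23 mol.
Outlet amounts (n = n₀ + Σ ν·ξ):
  C: 836 − 2(136.3) = 563.5
  E: 0 + 1(136.3) − 2(23.23) = 89.8
  D: 0 + 1(23.23) = 23.23
Total out = 676.5 mol; y_D = 23.23 / 676.5 = 0.03434.

0.0343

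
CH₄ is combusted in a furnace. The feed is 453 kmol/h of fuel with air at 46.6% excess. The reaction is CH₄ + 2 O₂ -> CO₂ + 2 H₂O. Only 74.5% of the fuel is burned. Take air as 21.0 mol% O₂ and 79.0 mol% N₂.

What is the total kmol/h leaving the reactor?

6780 kmol/h

Stoichiometric O₂ = 2 × 453 = 906 kmol/h; O₂ fed = 906 × 1.466 = 1328 kmol/h.
N₂ fed = 1328 × 79/21 = 4997 kmol/h.
Fuel reacted = 0.745 × 453 → ξ = 337.5 kmol/h.
Outlet (n = n₀ + ν ξ):
  CH₄: 453 − 1(337.5) = 115.5
  O₂: 1328 − 2(337.5) = 653.2
  N₂: 4997 (inert)
  CO₂: 0 + 1(337.5) = 337.5
  H₂O: 0 + 2(337.5) = 675
Total out = 115.5 + 653.2 + 4997 + 337.5 + 675 = 6778 kmol/h.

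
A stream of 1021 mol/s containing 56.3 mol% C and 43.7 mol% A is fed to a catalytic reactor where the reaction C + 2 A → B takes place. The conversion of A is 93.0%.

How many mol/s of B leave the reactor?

207 mol/s

A reacted = 0.93 × 446.2 = 414.9 mol/s; ν_A = −2, so ξ = 414.9/2 = 207.5 mol/s.
Outlet amounts (n = n₀ + ν ξ):
  C: 574.8 − 1(207.5) = 367.4
  A: 446.2 − 2(207.5) = 31.23
  B: 0 + 1(207.5) = 207.5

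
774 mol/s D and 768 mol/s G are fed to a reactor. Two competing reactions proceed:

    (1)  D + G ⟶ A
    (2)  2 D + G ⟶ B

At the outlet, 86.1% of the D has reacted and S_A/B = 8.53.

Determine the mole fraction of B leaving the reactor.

Conversion of D: D consumed = 0.861 × 774 = 666.4 mol/s = 1ξ₁ + 2ξ₂.
Selectivity: 1ξ₁ / (1ξ₂) = 8.53 → ξ₁ = 8.53 ξ₂.
Substitute: (1·8.53 + 2) ξ₂ = 666.4 → ξ₂ = 63.29 mol/s, ξ₁ = 539.8 mol/s.
Outlet amounts (n = n₀ + Σ ν·ξ):
  D: 774 − 1(539.8) − 2(63.29) = 107.6
  G: 768 − 1(539.8) − 1(63.29) = 164.9
  A: 0 + 1(539.8) = 539.8
  B: 0 + 1(63.29) = 63.29
Total out = 875.6 mol/s; y_B = 63.29 / 875.6 = 0.07228.

0.0723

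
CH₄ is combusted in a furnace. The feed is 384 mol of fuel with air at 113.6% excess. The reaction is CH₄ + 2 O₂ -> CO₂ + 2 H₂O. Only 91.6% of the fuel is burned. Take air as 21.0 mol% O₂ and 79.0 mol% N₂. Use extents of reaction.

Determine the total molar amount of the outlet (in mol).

Stoichiometric O₂ = 2 × 384 = 768 mol; O₂ fed = 768 × 2.136 = 1640 mol.
N₂ fed = 1640 × 79/21 = 6171 mol.
Fuel reacted = 0.916 × 384 → ξ = 351.7 mol.
Outlet (n = n₀ + ν ξ):
  CH₄: 384 − 1(351.7) = 32.26
  O₂: 1640 − 2(351.7) = 937
  N₂: 6171 (inert)
  CO₂: 0 + 1(351.7) = 351.7
  H₂O: 0 + 2(351.7) = 703.5
Total out = 32.26 + 937 + 6171 + 351.7 + 703.5 = 8196 mol.

8200 mol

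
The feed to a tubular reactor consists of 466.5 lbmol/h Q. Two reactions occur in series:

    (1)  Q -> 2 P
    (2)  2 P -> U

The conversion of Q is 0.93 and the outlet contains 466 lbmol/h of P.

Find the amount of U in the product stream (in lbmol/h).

Conversion of Q: Q consumed = 1ξ₁ = 0.93 × 466.5 → ξ₁ = 433.8 lbmol/h.
P balance: n_P = 0 + 2ξ₁ − 2ξ₂ = 466 → ξ₂ = (2·433.8 − 466)/2 = 200.8 lbmol/h.
Outlet amounts (n = n₀ + Σ ν·ξ):
  Q: 466.5 − 1(433.8) = 32.65
  P: 0 + 2(433.8) − 2(200.8) = 466
  U: 0 + 1(200.8) = 200.8

201 lbmol/h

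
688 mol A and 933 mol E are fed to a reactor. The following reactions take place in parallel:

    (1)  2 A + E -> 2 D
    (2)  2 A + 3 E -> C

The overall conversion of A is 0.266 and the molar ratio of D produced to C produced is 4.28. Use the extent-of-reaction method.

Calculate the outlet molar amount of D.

125 mol

Conversion of A: A consumed = 0.266 × 688 = 183 mol = 2ξ₁ + 2ξ₂.
Selectivity: 2ξ₁ / (1ξ₂) = 4.28 → ξ₁ = 2.14 ξ₂.
Substitute: (2·2.14 + 2) ξ₂ = 183 → ξ₂ = 29.14 mol, ξ₁ = 62.36 mol.
Outlet amounts (n = n₀ + Σ ν·ξ):
  A: 688 − 2(62.36) − 2(29.14) = 505
  E: 933 − 1(62.36) − 3(29.14) = 783.2
  D: 0 + 2(62.36) = 124.7
  C: 0 + 1(29.14) = 29.14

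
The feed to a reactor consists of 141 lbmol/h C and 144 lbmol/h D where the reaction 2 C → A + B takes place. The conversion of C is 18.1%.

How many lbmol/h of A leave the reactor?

C reacted = 0.181 × 141 = 25.52 lbmol/h; ν_C = −2, so ξ = 25.52/2 = 12.76 lbmol/h.
Outlet amounts (n = n₀ + ν ξ):
  C: 141 − 2(12.76) = 115.5
  A: 0 + 1(12.76) = 12.76
  B: 0 + 1(12.76) = 12.76
  D: 144 (inert)

12.8 lbmol/h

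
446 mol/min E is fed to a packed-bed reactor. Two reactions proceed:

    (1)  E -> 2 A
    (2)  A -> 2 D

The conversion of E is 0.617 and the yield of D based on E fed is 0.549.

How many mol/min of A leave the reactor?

Conversion of E: E consumed = 1ξ₁ = 0.617 × 446 → ξ₁ = 275.2 mol/min.
Yield of D: 2ξ₂ / 446 = 0.549 → ξ₂ = 122.4 mol/min.
Outlet amounts (n = n₀ + Σ ν·ξ):
  E: 446 − 1(275.2) = 170.8
  A: 0 + 2(275.2) − 1(122.4) = 427.9
  D: 0 + 2(122.4) = 244.9

428 mol/min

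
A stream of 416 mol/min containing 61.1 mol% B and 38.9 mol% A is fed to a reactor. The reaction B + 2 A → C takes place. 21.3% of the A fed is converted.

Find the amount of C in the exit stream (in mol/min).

A reacted = 0.213 × 161.8 = 34.47 mol/min; ν_A = −2, so ξ = 34.47/2 = 17.23 mol/min.
Outlet amounts (n = n₀ + ν ξ):
  B: 254.2 − 1(17.23) = 236.9
  A: 161.8 − 2(17.23) = 127.4
  C: 0 + 1(17.23) = 17.23

17.2 mol/min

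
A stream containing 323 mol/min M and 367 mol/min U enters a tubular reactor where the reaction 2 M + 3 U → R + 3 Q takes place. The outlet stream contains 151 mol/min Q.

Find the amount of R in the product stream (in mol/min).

For Q: n = n₀ + 3ξ → 151 = 0 + 3ξ, giving ξ = 50.33 mol/min.
Outlet amounts (n = n₀ + ν ξ):
  M: 323 − 2(50.33) = 222.3
  U: 367 − 3(50.33) = 216
  R: 0 + 1(50.33) = 50.33
  Q: 0 + 3(50.33) = 151

50.3 mol/min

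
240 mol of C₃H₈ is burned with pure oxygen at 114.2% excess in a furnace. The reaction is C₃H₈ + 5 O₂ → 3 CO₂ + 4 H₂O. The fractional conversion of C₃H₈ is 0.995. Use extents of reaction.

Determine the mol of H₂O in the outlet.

955 mol

Stoichiometric O₂ = 5 × 240 = 1200 mol; O₂ fed = 1200 × 2.142 = 2570 mol.
Fuel reacted = 0.995 × 240 → ξ = 238.8 mol.
Outlet (n = n₀ + ν ξ):
  C₃H₈: 240 − 1(238.8) = 1.2
  O₂: 2570 − 5(238.8) = 1376
  CO₂: 0 + 3(238.8) = 716.4
  H₂O: 0 + 4(238.8) = 955.2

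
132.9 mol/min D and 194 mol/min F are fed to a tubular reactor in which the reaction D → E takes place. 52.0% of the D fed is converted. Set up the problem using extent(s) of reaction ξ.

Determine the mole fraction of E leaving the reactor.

D reacted = 0.52 × 132.9 = 69.11 mol/min; ν_D = −1, so ξ = 69.11/1 = 69.11 mol/min.
Outlet amounts (n = n₀ + ν ξ):
  D: 132.9 − 1(69.11) = 63.79
  E: 0 + 1(69.11) = 69.11
  F: 194 (inert)
Total out = 326.9 mol/min; y_E = 69.11 / 326.9 = 0.2114.

0.211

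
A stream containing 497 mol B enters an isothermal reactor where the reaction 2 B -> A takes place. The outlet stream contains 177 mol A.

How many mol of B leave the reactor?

For A: n = n₀ + 1ξ → 177 = 0 + 1ξ, giving ξ = 177 mol.
Outlet amounts (n = n₀ + ν ξ):
  B: 497 − 2(177) = 143
  A: 0 + 1(177) = 177

143 mol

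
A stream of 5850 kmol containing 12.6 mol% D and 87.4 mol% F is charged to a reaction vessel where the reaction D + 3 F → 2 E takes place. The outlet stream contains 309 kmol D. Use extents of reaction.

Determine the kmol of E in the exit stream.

For D: n = n₀ − 1ξ → 309 = 737.1 − 1ξ, giving ξ = 428.1 kmol.
Outlet amounts (n = n₀ + ν ξ):
  D: 737.1 − 1(428.1) = 309
  F: 5113 − 3(428.1) = 3829
  E: 0 + 2(428.1) = 856.2

856 kmol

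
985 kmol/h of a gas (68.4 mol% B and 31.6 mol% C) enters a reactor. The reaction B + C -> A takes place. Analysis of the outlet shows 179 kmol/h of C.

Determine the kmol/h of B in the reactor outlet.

541 kmol/h

For C: n = n₀ − 1ξ → 179 = 311.3 − 1ξ, giving ξ = 132.3 kmol/h.
Outlet amounts (n = n₀ + ν ξ):
  B: 673.7 − 1(132.3) = 541.5
  C: 311.3 − 1(132.3) = 179
  A: 0 + 1(132.3) = 132.3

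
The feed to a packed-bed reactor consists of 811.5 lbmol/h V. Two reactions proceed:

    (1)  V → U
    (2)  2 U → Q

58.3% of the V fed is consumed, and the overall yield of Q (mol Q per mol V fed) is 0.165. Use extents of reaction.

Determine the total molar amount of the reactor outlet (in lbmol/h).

Conversion of V: V consumed = 1ξ₁ = 0.583 × 811.5 → ξ₁ = 473.1 lbmol/h.
Yield of Q: 1ξ₂ / 811.5 = 0.165 → ξ₂ = 133.9 lbmol/h.
Outlet amounts (n = n₀ + Σ ν·ξ):
  V: 811.5 − 1(473.1) = 338.4
  U: 0 + 1(473.1) − 2(133.9) = 205.3
  Q: 0 + 1(133.9) = 133.9
Total out = 338.4 + 205.3 + 133.9 = 677.6 lbmol/h.

678 lbmol/h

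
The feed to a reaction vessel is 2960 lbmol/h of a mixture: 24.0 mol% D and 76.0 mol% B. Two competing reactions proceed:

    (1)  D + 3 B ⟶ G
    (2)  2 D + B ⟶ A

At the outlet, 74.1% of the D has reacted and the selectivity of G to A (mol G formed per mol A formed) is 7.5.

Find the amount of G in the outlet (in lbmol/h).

416 lbmol/h

Conversion of D: D consumed = 0.741 × 710.4 = 526.4 lbmol/h = 1ξ₁ + 2ξ₂.
Selectivity: 1ξ₁ / (1ξ₂) = 7.5 → ξ₁ = 7.5 ξ₂.
Substitute: (1·7.5 + 2) ξ₂ = 526.4 → ξ₂ = 55.41 lbmol/h, ξ₁ = 415.6 lbmol/h.
Outlet amounts (n = n₀ + Σ ν·ξ):
  D: 710.4 − 1(415.6) − 2(55.41) = 184
  B: 2250 − 3(415.6) − 1(55.41) = 947.4
  G: 0 + 1(415.6) = 415.6
  A: 0 + 1(55.41) = 55.41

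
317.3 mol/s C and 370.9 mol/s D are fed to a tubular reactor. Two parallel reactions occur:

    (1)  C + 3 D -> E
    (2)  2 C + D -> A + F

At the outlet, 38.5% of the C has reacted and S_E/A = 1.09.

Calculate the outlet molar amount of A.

39.5 mol/s

Conversion of C: C consumed = 0.385 × 317.3 = 122.2 mol/s = 1ξ₁ + 2ξ₂.
Selectivity: 1ξ₁ / (1ξ₂) = 1.09 → ξ₁ = 1.09 ξ₂.
Substitute: (1·1.09 + 2) ξ₂ = 122.2 → ξ₂ = 39.53 mol/s, ξ₁ = 43.09 mol/s.
Outlet amounts (n = n₀ + Σ ν·ξ):
  C: 317.3 − 1(43.09) − 2(39.53) = 195.1
  D: 370.9 − 3(43.09) − 1(39.53) = 202.1
  E: 0 + 1(43.09) = 43.09
  A: 0 + 1(39.53) = 39.53
  F: 0 + 1(39.53) = 39.53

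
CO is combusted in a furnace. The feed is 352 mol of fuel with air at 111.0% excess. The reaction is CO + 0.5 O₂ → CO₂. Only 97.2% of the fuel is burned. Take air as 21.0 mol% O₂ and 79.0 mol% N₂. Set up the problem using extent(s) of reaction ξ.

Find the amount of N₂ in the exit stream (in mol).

1400 mol

Stoichiometric O₂ = 0.5 × 352 = 176 mol; O₂ fed = 176 × 2.110 = 371.4 mol.
N₂ fed = 371.4 × 79/21 = 1397 mol.
Fuel reacted = 0.972 × 352 → ξ = 342.1 mol.
Outlet (n = n₀ + ν ξ):
  CO: 352 − 1(342.1) = 9.856
  O₂: 371.4 − 0.5(342.1) = 200.3
  N₂: 1397 (inert)
  CO₂: 0 + 1(342.1) = 342.1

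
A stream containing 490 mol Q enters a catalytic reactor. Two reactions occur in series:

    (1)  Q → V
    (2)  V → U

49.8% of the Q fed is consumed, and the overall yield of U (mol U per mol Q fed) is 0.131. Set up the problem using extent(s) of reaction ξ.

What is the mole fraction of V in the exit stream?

Conversion of Q: Q consumed = 1ξ₁ = 0.498 × 490 → ξ₁ = 244 mol.
Yield of U: 1ξ₂ / 490 = 0.131 → ξ₂ = 64.19 mol.
Outlet amounts (n = n₀ + Σ ν·ξ):
  Q: 490 − 1(244) = 246
  V: 0 + 1(244) − 1(64.19) = 179.8
  U: 0 + 1(64.19) = 64.19
Total out = 490 mol; y_V = 179.8 / 490 = 0.367.

0.367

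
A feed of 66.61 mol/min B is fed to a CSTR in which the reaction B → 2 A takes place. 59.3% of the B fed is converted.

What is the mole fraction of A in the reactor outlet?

0.745

B reacted = 0.593 × 66.61 = 39.5 mol/min; ν_B = −1, so ξ = 39.5/1 = 39.5 mol/min.
Outlet amounts (n = n₀ + ν ξ):
  B: 66.61 − 1(39.5) = 27.11
  A: 0 + 2(39.5) = 79
Total out = 106.1 mol/min; y_A = 79 / 106.1 = 0.7445.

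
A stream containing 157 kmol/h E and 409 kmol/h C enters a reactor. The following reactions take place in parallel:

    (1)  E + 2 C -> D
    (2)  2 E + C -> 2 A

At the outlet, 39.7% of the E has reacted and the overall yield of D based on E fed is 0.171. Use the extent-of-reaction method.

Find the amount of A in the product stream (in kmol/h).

35.5 kmol/h

Yield of D: 1ξ₁ / 157 = 0.171 → ξ₁ = 26.85 kmol/h.
Conversion of E: 1ξ₁ + 2ξ₂ = 0.397 × 157 = 62.33 → ξ₂ = 17.74 kmol/h.
Outlet amounts (n = n₀ + Σ ν·ξ):
  E: 157 − 1(26.85) − 2(17.74) = 94.67
  C: 409 − 2(26.85) − 1(17.74) = 337.6
  D: 0 + 1(26.85) = 26.85
  A: 0 + 2(17.74) = 35.48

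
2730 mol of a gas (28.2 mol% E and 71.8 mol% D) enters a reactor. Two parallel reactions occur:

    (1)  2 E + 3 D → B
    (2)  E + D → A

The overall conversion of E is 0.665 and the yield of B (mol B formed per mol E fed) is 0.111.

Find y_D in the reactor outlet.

0.666

Yield of B: 1ξ₁ / 769.9 = 0.111 → ξ₁ = 85.45 mol.
Conversion of E: 2ξ₁ + 1ξ₂ = 0.665 × 769.9 = 512 → ξ₂ = 341 mol.
Outlet amounts (n = n₀ + Σ ν·ξ):
  E: 769.9 − 2(85.45) − 1(341) = 257.9
  D: 1960 − 3(85.45) − 1(341) = 1363
  B: 0 + 1(85.45) = 85.45
  A: 0 + 1(341) = 341
Total out = 2047 mol; y_D = 1363 / 2047 = 0.6657.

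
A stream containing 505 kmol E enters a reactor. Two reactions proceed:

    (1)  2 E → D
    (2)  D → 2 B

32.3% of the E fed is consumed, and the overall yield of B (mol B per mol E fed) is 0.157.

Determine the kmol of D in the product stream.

Conversion of E: E consumed = 2ξ₁ = 0.323 × 505 → ξ₁ = 81.56 kmol.
Yield of B: 2ξ₂ / 505 = 0.157 → ξ₂ = 39.64 kmol.
Outlet amounts (n = n₀ + Σ ν·ξ):
  E: 505 − 2(81.56) = 341.9
  D: 0 + 1(81.56) − 1(39.64) = 41.92
  B: 0 + 2(39.64) = 79.28

41.9 kmol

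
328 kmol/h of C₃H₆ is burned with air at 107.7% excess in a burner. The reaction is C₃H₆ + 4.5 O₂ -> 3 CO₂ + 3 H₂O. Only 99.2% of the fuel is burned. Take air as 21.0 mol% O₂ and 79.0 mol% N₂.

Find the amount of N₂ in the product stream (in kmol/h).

11500 kmol/h

Stoichiometric O₂ = 4.5 × 328 = 1476 kmol/h; O₂ fed = 1476 × 2.077 = 3066 kmol/h.
N₂ fed = 3066 × 79/21 = 11530 kmol/h.
Fuel reacted = 0.992 × 328 → ξ = 325.4 kmol/h.
Outlet (n = n₀ + ν ξ):
  C₃H₆: 328 − 1(325.4) = 2.624
  O₂: 3066 − 4.5(325.4) = 1601
  N₂: 11530 (inert)
  CO₂: 0 + 3(325.4) = 976.1
  H₂O: 0 + 3(325.4) = 976.1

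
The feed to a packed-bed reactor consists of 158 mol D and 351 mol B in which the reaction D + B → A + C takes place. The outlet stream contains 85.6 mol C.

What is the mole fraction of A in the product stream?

For C: n = n₀ + 1ξ → 85.6 = 0 + 1ξ, giving ξ = 85.6 mol.
Outlet amounts (n = n₀ + ν ξ):
  D: 158 − 1(85.6) = 72.4
  B: 351 − 1(85.6) = 265.4
  A: 0 + 1(85.6) = 85.6
  C: 0 + 1(85.6) = 85.6
Total out = 509 mol; y_A = 85.6 / 509 = 0.1682.

0.168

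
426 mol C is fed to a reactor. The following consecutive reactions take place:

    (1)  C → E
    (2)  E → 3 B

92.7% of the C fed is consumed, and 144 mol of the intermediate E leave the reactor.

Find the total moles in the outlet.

928 mol

Conversion of C: C consumed = 1ξ₁ = 0.927 × 426 → ξ₁ = 394.9 mol.
E balance: n_E = 0 + 1ξ₁ − 1ξ₂ = 144 → ξ₂ = (1·394.9 − 144)/1 = 250.9 mol.
Outlet amounts (n = n₀ + Σ ν·ξ):
  C: 426 − 1(394.9) = 31.1
  E: 0 + 1(394.9) − 1(250.9) = 144
  B: 0 + 3(250.9) = 752.7
Total out = 31.1 + 144 + 752.7 = 927.8 mol.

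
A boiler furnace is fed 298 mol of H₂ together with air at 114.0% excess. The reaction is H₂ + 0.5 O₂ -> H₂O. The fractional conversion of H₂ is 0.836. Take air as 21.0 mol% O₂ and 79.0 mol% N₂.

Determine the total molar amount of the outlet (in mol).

Stoichiometric O₂ = 0.5 × 298 = 149 mol; O₂ fed = 149 × 2.140 = 318.9 mol.
N₂ fed = 318.9 × 79/21 = 1200 mol.
Fuel reacted = 0.836 × 298 → ξ = 249.1 mol.
Outlet (n = n₀ + ν ξ):
  H₂: 298 − 1(249.1) = 48.87
  O₂: 318.9 − 0.5(249.1) = 194.3
  N₂: 1200 (inert)
  H₂O: 0 + 1(249.1) = 249.1
Total out = 48.87 + 194.3 + 1200 + 249.1 = 1692 mol.

1690 mol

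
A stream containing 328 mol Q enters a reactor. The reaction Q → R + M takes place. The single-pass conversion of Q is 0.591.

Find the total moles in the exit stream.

Q reacted = 0.591 × 328 = 193.8 mol; ν_Q = −1, so ξ = 193.8/1 = 193.8 mol.
Outlet amounts (n = n₀ + ν ξ):
  Q: 328 − 1(193.8) = 134.2
  R: 0 + 1(193.8) = 193.8
  M: 0 + 1(193.8) = 193.8
Total out = 134.2 + 193.8 + 193.8 = 521.8 mol.

522 mol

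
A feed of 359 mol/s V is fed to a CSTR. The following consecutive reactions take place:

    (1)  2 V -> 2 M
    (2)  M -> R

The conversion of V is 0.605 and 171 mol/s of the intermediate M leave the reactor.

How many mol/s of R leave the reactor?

Conversion of V: V consumed = 2ξ₁ = 0.605 × 359 → ξ₁ = 108.6 mol/s.
M balance: n_M = 0 + 2ξ₁ − 1ξ₂ = 171 → ξ₂ = (2·108.6 − 171)/1 = 46.19 mol/s.
Outlet amounts (n = n₀ + Σ ν·ξ):
  V: 359 − 2(108.6) = 141.8
  M: 0 + 2(108.6) − 1(46.19) = 171
  R: 0 + 1(46.19) = 46.19

46.2 mol/s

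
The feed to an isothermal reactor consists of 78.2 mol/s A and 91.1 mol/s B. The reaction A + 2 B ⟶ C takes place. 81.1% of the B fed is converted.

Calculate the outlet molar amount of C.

36.9 mol/s

B reacted = 0.811 × 91.1 = 73.88 mol/s; ν_B = −2, so ξ = 73.88/2 = 36.94 mol/s.
Outlet amounts (n = n₀ + ν ξ):
  A: 78.2 − 1(36.94) = 41.26
  B: 91.1 − 2(36.94) = 17.22
  C: 0 + 1(36.94) = 36.94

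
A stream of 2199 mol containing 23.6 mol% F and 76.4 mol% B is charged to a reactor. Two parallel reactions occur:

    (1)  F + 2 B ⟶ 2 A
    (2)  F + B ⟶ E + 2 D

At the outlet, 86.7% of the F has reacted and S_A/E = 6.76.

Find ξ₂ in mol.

Conversion of F: F consumed = 0.867 × 519 = 449.9 mol = 1ξ₁ + 1ξ₂.
Selectivity: 2ξ₁ / (1ξ₂) = 6.76 → ξ₁ = 3.38 ξ₂.
Substitute: (1·3.38 + 1) ξ₂ = 449.9 → ξ₂ = 102.7 mol, ξ₁ = 347.2 mol.
Outlet amounts (n = n₀ + Σ ν·ξ):
  F: 519 − 1(347.2) − 1(102.7) = 69.02
  B: 1680 − 2(347.2) − 1(102.7) = 882.9
  A: 0 + 2(347.2) = 694.4
  E: 0 + 1(102.7) = 102.7
  D: 0 + 2(102.7) = 205.5

ξ₂ = 103 mol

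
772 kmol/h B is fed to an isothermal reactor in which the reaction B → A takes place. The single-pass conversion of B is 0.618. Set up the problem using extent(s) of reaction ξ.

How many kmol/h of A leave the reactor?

477 kmol/h

B reacted = 0.618 × 772 = 477.1 kmol/h; ν_B = −1, so ξ = 477.1/1 = 477.1 kmol/h.
Outlet amounts (n = n₀ + ν ξ):
  B: 772 − 1(477.1) = 294.9
  A: 0 + 1(477.1) = 477.1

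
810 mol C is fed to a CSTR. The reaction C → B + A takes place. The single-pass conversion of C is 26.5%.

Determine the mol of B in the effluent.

C reacted = 0.265 × 810 = 214.7 mol; ν_C = −1, so ξ = 214.7/1 = 214.7 mol.
Outlet amounts (n = n₀ + ν ξ):
  C: 810 − 1(214.7) = 595.4
  B: 0 + 1(214.7) = 214.7
  A: 0 + 1(214.7) = 214.7

215 mol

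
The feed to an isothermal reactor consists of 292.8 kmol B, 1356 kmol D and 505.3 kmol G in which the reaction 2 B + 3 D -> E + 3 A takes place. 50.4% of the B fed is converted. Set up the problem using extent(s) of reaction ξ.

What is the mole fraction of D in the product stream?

0.545

B reacted = 0.504 × 292.8 = 147.6 kmol; ν_B = −2, so ξ = 147.6/2 = 73.79 kmol.
Outlet amounts (n = n₀ + ν ξ):
  B: 292.8 − 2(73.79) = 145.2
  D: 1356 − 3(73.79) = 1135
  E: 0 + 1(73.79) = 73.79
  A: 0 + 3(73.79) = 221.4
  G: 505.3 (inert)
Total out = 2080 kmol; y_D = 1135 / 2080 = 0.5454.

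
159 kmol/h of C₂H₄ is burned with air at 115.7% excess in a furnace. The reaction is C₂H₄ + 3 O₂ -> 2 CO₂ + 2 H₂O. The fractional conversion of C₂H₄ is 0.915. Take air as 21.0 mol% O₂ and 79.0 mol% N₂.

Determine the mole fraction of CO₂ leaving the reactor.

Stoichiometric O₂ = 3 × 159 = 477 kmol/h; O₂ fed = 477 × 2.157 = 1029 kmol/h.
N₂ fed = 1029 × 79/21 = 3871 kmol/h.
Fuel reacted = 0.915 × 159 → ξ = 145.5 kmol/h.
Outlet (n = n₀ + ν ξ):
  C₂H₄: 159 − 1(145.5) = 13.51
  O₂: 1029 − 3(145.5) = 592.4
  N₂: 3871 (inert)
  CO₂: 0 + 2(145.5) = 291
  H₂O: 0 + 2(145.5) = 291
Total out = 5058 kmol/h; y_CO₂ = 291 / 5058 = 0.05752.

0.0575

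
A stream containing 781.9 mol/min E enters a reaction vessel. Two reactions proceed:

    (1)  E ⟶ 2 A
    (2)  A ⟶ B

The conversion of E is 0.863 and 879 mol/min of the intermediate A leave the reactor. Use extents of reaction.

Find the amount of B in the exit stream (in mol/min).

471 mol/min

Conversion of E: E consumed = 1ξ₁ = 0.863 × 781.9 → ξ₁ = 674.8 mol/min.
A balance: n_A = 0 + 2ξ₁ − 1ξ₂ = 879 → ξ₂ = (2·674.8 − 879)/1 = 470.6 mol/min.
Outlet amounts (n = n₀ + Σ ν·ξ):
  E: 781.9 − 1(674.8) = 107.1
  A: 0 + 2(674.8) − 1(470.6) = 879
  B: 0 + 1(470.6) = 470.6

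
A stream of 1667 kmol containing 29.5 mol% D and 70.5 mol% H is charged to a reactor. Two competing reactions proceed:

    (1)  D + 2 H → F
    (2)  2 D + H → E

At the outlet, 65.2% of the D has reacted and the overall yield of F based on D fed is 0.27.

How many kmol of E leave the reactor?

Yield of F: 1ξ₁ / 491.8 = 0.27 → ξ₁ = 132.8 kmol.
Conversion of D: 1ξ₁ + 2ξ₂ = 0.652 × 491.8 = 320.6 → ξ₂ = 93.93 kmol.
Outlet amounts (n = n₀ + Σ ν·ξ):
  D: 491.8 − 1(132.8) − 2(93.93) = 171.1
  H: 1175 − 2(132.8) − 1(93.93) = 815.8
  F: 0 + 1(132.8) = 132.8
  E: 0 + 1(93.93) = 93.93

93.9 kmol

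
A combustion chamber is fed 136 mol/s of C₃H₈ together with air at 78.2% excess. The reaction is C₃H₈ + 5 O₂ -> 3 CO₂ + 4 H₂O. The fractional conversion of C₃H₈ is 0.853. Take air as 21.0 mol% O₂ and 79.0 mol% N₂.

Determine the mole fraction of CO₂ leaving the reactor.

Stoichiometric O₂ = 5 × 136 = 680 mol/s; O₂ fed = 680 × 1.782 = 1212 mol/s.
N₂ fed = 1212 × 79/21 = 4559 mol/s.
Fuel reacted = 0.853 × 136 → ξ = 116 mol/s.
Outlet (n = n₀ + ν ξ):
  C₃H₈: 136 − 1(116) = 19.99
  O₂: 1212 − 5(116) = 631.7
  N₂: 4559 (inert)
  CO₂: 0 + 3(116) = 348
  H₂O: 0 + 4(116) = 464
Total out = 6022 mol/s; y_CO₂ = 348 / 6022 = 0.05779.

0.0578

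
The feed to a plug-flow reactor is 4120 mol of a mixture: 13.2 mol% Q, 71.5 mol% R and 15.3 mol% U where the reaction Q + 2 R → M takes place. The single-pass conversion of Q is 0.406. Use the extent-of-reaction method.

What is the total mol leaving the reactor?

Q reacted = 0.406 × 543.8 = 220.8 mol; ν_Q = −1, so ξ = 220.8/1 = 220.8 mol.
Outlet amounts (n = n₀ + ν ξ):
  Q: 543.8 − 1(220.8) = 323
  R: 2946 − 2(220.8) = 2504
  M: 0 + 1(220.8) = 220.8
  U: 630.4 (inert)
Total out = 323 + 2504 + 220.8 + 630.4 = 3678 mol.

3680 mol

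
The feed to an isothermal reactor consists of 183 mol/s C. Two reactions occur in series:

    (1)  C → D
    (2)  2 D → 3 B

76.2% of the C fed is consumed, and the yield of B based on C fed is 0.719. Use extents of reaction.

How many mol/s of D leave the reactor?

51.7 mol/s

Conversion of C: C consumed = 1ξ₁ = 0.762 × 183 → ξ₁ = 139.4 mol/s.
Yield of B: 3ξ₂ / 183 = 0.719 → ξ₂ = 43.86 mol/s.
Outlet amounts (n = n₀ + Σ ν·ξ):
  C: 183 − 1(139.4) = 43.55
  D: 0 + 1(139.4) − 2(43.86) = 51.73
  B: 0 + 3(43.86) = 131.6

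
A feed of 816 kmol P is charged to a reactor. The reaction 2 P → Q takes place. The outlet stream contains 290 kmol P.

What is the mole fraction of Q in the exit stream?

0.476

For P: n = n₀ − 2ξ → 290 = 816 − 2ξ, giving ξ = 263 kmol.
Outlet amounts (n = n₀ + ν ξ):
  P: 816 − 2(263) = 290
  Q: 0 + 1(263) = 263
Total out = 553 kmol; y_Q = 263 / 553 = 0.4756.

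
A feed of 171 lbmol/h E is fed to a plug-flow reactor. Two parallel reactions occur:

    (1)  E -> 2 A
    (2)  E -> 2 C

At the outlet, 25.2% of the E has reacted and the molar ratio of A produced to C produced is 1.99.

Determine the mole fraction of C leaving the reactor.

Conversion of E: E consumed = 0.252 × 171 = 43.09 lbmol/h = 1ξ₁ + 1ξ₂.
Selectivity: 2ξ₁ / (2ξ₂) = 1.99 → ξ₁ = 1.99 ξ₂.
Substitute: (1·1.99 + 1) ξ₂ = 43.09 → ξ₂ = 14.41 lbmol/h, ξ₁ = 28.68 lbmol/h.
Outlet amounts (n = n₀ + Σ ν·ξ):
  E: 171 − 1(28.68) − 1(14.41) = 127.9
  A: 0 + 2(28.68) = 57.36
  C: 0 + 2(14.41) = 28.82
Total out = 214.1 lbmol/h; y_C = 28.82 / 214.1 = 0.1346.

0.135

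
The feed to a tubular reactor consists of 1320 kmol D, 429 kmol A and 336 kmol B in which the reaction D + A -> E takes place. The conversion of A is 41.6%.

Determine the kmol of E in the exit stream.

A reacted = 0.416 × 429 = 178.5 kmol; ν_A = −1, so ξ = 178.5/1 = 178.5 kmol.
Outlet amounts (n = n₀ + ν ξ):
  D: 1320 − 1(178.5) = 1142
  A: 429 − 1(178.5) = 250.5
  E: 0 + 1(178.5) = 178.5
  B: 336 (inert)

178 kmol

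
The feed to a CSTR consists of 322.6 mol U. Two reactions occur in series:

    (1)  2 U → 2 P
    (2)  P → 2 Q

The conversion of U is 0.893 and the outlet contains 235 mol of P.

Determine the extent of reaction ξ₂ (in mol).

Conversion of U: U consumed = 2ξ₁ = 0.893 × 322.6 → ξ₁ = 144 mol.
P balance: n_P = 0 + 2ξ₁ − 1ξ₂ = 235 → ξ₂ = (2·144 − 235)/1 = 53.08 mol.
Outlet amounts (n = n₀ + Σ ν·ξ):
  U: 322.6 − 2(144) = 34.52
  P: 0 + 2(144) − 1(53.08) = 235
  Q: 0 + 2(53.08) = 106.2

ξ₂ = 53.1 mol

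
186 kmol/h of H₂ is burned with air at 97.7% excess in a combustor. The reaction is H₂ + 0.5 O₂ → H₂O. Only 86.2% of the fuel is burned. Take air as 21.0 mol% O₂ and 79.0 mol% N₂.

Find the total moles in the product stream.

Stoichiometric O₂ = 0.5 × 186 = 93 kmol/h; O₂ fed = 93 × 1.977 = 183.9 kmol/h.
N₂ fed = 183.9 × 79/21 = 691.7 kmol/h.
Fuel reacted = 0.862 × 186 → ξ = 160.3 kmol/h.
Outlet (n = n₀ + ν ξ):
  H₂: 186 − 1(160.3) = 25.67
  O₂: 183.9 − 0.5(160.3) = 103.7
  N₂: 691.7 (inert)
  H₂O: 0 + 1(160.3) = 160.3
Total out = 25.67 + 103.7 + 691.7 + 160.3 = 981.4 kmol/h.

981 kmol/h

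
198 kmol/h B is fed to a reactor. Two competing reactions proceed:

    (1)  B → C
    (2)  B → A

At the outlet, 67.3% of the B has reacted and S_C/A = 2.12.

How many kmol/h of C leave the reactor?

90.5 kmol/h

Conversion of B: B consumed = 0.673 × 198 = 133.3 kmol/h = 1ξ₁ + 1ξ₂.
Selectivity: 1ξ₁ / (1ξ₂) = 2.12 → ξ₁ = 2.12 ξ₂.
Substitute: (1·2.12 + 1) ξ₂ = 133.3 → ξ₂ = 42.71 kmol/h, ξ₁ = 90.54 kmol/h.
Outlet amounts (n = n₀ + Σ ν·ξ):
  B: 198 − 1(90.54) − 1(42.71) = 64.75
  C: 0 + 1(90.54) = 90.54
  A: 0 + 1(42.71) = 42.71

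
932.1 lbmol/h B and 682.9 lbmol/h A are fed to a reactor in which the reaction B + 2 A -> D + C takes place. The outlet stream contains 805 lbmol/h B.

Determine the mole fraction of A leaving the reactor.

0.288

For B: n = n₀ − 1ξ → 805 = 932.1 − 1ξ, giving ξ = 127.1 lbmol/h.
Outlet amounts (n = n₀ + ν ξ):
  B: 932.1 − 1(127.1) = 805
  A: 682.9 − 2(127.1) = 428.7
  D: 0 + 1(127.1) = 127.1
  C: 0 + 1(127.1) = 127.1
Total out = 1488 lbmol/h; y_A = 428.7 / 1488 = 0.2881.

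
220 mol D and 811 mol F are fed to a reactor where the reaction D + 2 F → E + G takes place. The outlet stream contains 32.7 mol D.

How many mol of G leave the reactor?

187 mol

For D: n = n₀ − 1ξ → 32.7 = 220 − 1ξ, giving ξ = 187.3 mol.
Outlet amounts (n = n₀ + ν ξ):
  D: 220 − 1(187.3) = 32.7
  F: 811 − 2(187.3) = 436.4
  E: 0 + 1(187.3) = 187.3
  G: 0 + 1(187.3) = 187.3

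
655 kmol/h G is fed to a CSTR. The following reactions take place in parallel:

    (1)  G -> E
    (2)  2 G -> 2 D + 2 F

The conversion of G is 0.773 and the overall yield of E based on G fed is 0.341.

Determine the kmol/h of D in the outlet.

Yield of E: 1ξ₁ / 655 = 0.341 → ξ₁ = 223.4 kmol/h.
Conversion of G: 1ξ₁ + 2ξ₂ = 0.773 × 655 = 506.3 → ξ₂ = 141.5 kmol/h.
Outlet amounts (n = n₀ + Σ ν·ξ):
  G: 655 − 1(223.4) − 2(141.5) = 148.7
  E: 0 + 1(223.4) = 223.4
  D: 0 + 2(141.5) = 283
  F: 0 + 2(141.5) = 283

283 kmol/h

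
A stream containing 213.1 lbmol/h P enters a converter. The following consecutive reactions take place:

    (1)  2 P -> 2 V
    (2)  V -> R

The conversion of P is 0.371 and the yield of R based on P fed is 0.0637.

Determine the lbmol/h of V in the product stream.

Conversion of P: P consumed = 2ξ₁ = 0.371 × 213.1 → ξ₁ = 39.53 lbmol/h.
Yield of R: 1ξ₂ / 213.1 = 0.0637 → ξ₂ = 13.57 lbmol/h.
Outlet amounts (n = n₀ + Σ ν·ξ):
  P: 213.1 − 2(39.53) = 134
  V: 0 + 2(39.53) − 1(13.57) = 65.49
  R: 0 + 1(13.57) = 13.57

65.5 lbmol/h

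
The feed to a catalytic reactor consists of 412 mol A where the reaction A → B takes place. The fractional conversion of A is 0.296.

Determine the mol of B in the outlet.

A reacted = 0.296 × 412 = 122 mol; ν_A = −1, so ξ = 122/1 = 122 mol.
Outlet amounts (n = n₀ + ν ξ):
  A: 412 − 1(122) = 290
  B: 0 + 1(122) = 122

122 mol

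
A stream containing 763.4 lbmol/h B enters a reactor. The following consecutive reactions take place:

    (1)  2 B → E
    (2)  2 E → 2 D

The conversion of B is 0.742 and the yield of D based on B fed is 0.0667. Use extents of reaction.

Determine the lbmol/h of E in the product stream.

Conversion of B: B consumed = 2ξ₁ = 0.742 × 763.4 → ξ₁ = 283.2 lbmol/h.
Yield of D: 2ξ₂ / 763.4 = 0.0667 → ξ₂ = 25.46 lbmol/h.
Outlet amounts (n = n₀ + Σ ν·ξ):
  B: 763.4 − 2(283.2) = 197
  E: 0 + 1(283.2) − 2(25.46) = 232.3
  D: 0 + 2(25.46) = 50.92

232 lbmol/h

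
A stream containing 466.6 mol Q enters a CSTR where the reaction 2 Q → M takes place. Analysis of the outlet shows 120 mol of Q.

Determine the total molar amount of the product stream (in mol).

For Q: n = n₀ − 2ξ → 120 = 466.6 − 2ξ, giving ξ = 173.3 mol.
Outlet amounts (n = n₀ + ν ξ):
  Q: 466.6 − 2(173.3) = 120
  M: 0 + 1(173.3) = 173.3
Total out = 120 + 173.3 = 293.3 mol.

293 mol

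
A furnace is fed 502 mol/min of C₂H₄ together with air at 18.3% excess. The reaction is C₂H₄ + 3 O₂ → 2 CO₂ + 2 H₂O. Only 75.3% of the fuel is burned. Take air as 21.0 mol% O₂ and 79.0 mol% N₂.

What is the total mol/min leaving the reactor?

Stoichiometric O₂ = 3 × 502 = 1506 mol/min; O₂ fed = 1506 × 1.183 = 1782 mol/min.
N₂ fed = 1782 × 79/21 = 6702 mol/min.
Fuel reacted = 0.753 × 502 → ξ = 378 mol/min.
Outlet (n = n₀ + ν ξ):
  C₂H₄: 502 − 1(378) = 124
  O₂: 1782 − 3(378) = 647.6
  N₂: 6702 (inert)
  CO₂: 0 + 2(378) = 756
  H₂O: 0 + 2(378) = 756
Total out = 124 + 647.6 + 6702 + 756 + 756 = 8986 mol/min.

8990 mol/min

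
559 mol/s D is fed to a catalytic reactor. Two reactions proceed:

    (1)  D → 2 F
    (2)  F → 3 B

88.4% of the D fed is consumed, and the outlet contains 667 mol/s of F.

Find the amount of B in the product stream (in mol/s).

964 mol/s

Conversion of D: D consumed = 1ξ₁ = 0.884 × 559 → ξ₁ = 494.2 mol/s.
F balance: n_F = 0 + 2ξ₁ − 1ξ₂ = 667 → ξ₂ = (2·494.2 − 667)/1 = 321.3 mol/s.
Outlet amounts (n = n₀ + Σ ν·ξ):
  D: 559 − 1(494.2) = 64.84
  F: 0 + 2(494.2) − 1(321.3) = 667
  B: 0 + 3(321.3) = 963.9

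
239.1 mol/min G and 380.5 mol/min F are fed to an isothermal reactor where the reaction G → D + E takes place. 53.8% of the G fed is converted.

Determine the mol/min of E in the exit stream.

G reacted = 0.538 × 239.1 = 128.6 mol/min; ν_G = −1, so ξ = 128.6/1 = 128.6 mol/min.
Outlet amounts (n = n₀ + ν ξ):
  G: 239.1 − 1(128.6) = 110.5
  D: 0 + 1(128.6) = 128.6
  E: 0 + 1(128.6) = 128.6
  F: 380.5 (inert)

129 mol/min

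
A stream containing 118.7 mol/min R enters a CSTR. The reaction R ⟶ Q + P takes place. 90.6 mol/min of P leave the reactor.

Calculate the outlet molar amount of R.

For P: n = n₀ + 1ξ → 90.6 = 0 + 1ξ, giving ξ = 90.6 mol/min.
Outlet amounts (n = n₀ + ν ξ):
  R: 118.7 − 1(90.6) = 28.1
  Q: 0 + 1(90.6) = 90.6
  P: 0 + 1(90.6) = 90.6

28.1 mol/min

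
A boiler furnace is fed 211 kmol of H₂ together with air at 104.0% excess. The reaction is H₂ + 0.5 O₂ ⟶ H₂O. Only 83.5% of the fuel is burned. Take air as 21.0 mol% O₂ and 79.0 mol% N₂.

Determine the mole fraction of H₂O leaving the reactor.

0.154

Stoichiometric O₂ = 0.5 × 211 = 105.5 kmol; O₂ fed = 105.5 × 2.040 = 215.2 kmol.
N₂ fed = 215.2 × 79/21 = 809.6 kmol.
Fuel reacted = 0.835 × 211 → ξ = 176.2 kmol.
Outlet (n = n₀ + ν ξ):
  H₂: 211 − 1(176.2) = 34.81
  O₂: 215.2 − 0.5(176.2) = 127.1
  N₂: 809.6 (inert)
  H₂O: 0 + 1(176.2) = 176.2
Total out = 1148 kmol; y_H₂O = 176.2 / 1148 = 0.1535.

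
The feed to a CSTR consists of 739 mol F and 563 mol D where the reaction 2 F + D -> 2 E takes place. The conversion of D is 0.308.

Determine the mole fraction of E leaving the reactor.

0.307

D reacted = 0.308 × 563 = 173.4 mol; ν_D = −1, so ξ = 173.4/1 = 173.4 mol.
Outlet amounts (n = n₀ + ν ξ):
  F: 739 − 2(173.4) = 392.2
  D: 563 − 1(173.4) = 389.6
  E: 0 + 2(173.4) = 346.8
Total out = 1129 mol; y_E = 346.8 / 1129 = 0.3073.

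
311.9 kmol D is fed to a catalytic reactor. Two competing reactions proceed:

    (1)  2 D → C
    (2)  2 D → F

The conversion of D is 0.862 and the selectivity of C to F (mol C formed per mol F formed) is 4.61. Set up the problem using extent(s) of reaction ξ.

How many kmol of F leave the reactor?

24 kmol

Conversion of D: D consumed = 0.862 × 311.9 = 268.9 kmol = 2ξ₁ + 2ξ₂.
Selectivity: 1ξ₁ / (1ξ₂) = 4.61 → ξ₁ = 4.61 ξ₂.
Substitute: (2·4.61 + 2) ξ₂ = 268.9 → ξ₂ = 23.96 kmol, ξ₁ = 110.5 kmol.
Outlet amounts (n = n₀ + Σ ν·ξ):
  D: 311.9 − 2(110.5) − 2(23.96) = 43.04
  C: 0 + 1(110.5) = 110.5
  F: 0 + 1(23.96) = 23.96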